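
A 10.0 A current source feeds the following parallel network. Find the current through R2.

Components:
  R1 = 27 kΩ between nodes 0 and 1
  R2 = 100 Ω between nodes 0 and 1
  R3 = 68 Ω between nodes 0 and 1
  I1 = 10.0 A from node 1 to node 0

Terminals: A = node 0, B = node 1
All resistors sit directly between nodes 0 and 1, so they are in parallel and share one voltage V; the full source current 10 A splits among them.
1/R_par = 1/27000 + 1/100 + 1/68 = 0.02474 S  =>  R_par = 40.42 Ω
V = I × R_par = 10 × 40.42 = 404.2 V
I_R2 = V/R2 = 404.2/100 = 4.042 A

Final answer: 4.042 A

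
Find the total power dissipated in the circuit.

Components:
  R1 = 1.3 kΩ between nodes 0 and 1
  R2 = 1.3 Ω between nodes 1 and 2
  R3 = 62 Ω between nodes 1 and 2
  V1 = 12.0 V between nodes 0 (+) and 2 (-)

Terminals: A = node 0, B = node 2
Nodal analysis, taking node 2 as the 0 V reference.
Source V1 fixes V_0 = 12 V.
KCL at each unknown node (sum of currents leaving = 0; resistances in Ω):
  Node 1: (V_1 - 12)/1300 + (V_1 - 0)/1.3 + (V_1 - 0)/62 = 0
Collecting terms: 0.7861 × V_1 = 0.009231  =>  V_1 = 0.01174 V
Power in each resistor, P = (ΔV)²/R:
  P_R1 = (12 - 0.01174)²/1300 = 0.1106 W
  P_R2 = (0.01174 - 0)²/1.3 = 0.0001061 W
  P_R3 = (0.01174 - 0)²/62 = 0.000002224 W
P_total = P_R1 + P_R2 + P_R3 = 0.1107 W

Final answer: 0.1107 W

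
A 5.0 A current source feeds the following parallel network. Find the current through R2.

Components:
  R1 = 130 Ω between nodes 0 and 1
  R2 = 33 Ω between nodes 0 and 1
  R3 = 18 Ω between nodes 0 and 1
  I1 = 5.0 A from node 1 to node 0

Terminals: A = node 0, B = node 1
All resistors sit directly between nodes 0 and 1, so they are in parallel and share one voltage V; the full source current 5 A splits among them.
1/R_par = 1/130 + 1/33 + 1/18 = 0.09355 S  =>  R_par = 10.69 Ω
V = I × R_par = 5 × 10.69 = 53.45 V
I_R2 = V/R2 = 53.45/33 = 1.62 A

Final answer: 1.62 A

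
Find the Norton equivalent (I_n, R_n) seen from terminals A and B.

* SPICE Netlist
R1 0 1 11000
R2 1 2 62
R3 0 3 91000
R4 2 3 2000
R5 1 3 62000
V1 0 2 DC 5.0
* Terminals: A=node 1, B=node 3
Find the Thévenin equivalent first; then I_n = V_th/R_th and R_n = R_th.
Step 1 — V_th is the open-circuit voltage V_A - V_B (nothing connected across the terminals).
Nodal analysis, taking node 2 as the 0 V reference.
Source V1 fixes V_0 = 5 V.
KCL at each unknown node (sum of currents leaving = 0; resistances in Ω):
  Node 1: (V_1 - 5)/11000 + (V_1 - 0)/62 + (V_1 - V_3)/62000 = 0
  Node 3: (V_3 - 5)/91000 + (V_3 - 0)/2000 + (V_3 - V_1)/62000 = 0
Collecting terms (coefficients in siemens):
  0.01624·V_1 - 0.00001613·V_3 = 0.0004545
  0.0005271·V_3 - 0.00001613·V_1 = 0.00005495
Determinant D = (0.01624)(0.0005271) - (-0.00001613)(-0.00001613) = 0.000008558
V_1 = [(0.0004545)(0.0005271) - (-0.00001613)(0.00005495)]/D = 0.0281 V
V_3 = [(0.01624)(0.00005495) - (0.0004545)(-0.00001613)]/D = 0.1051 V
V_th = V_1 - V_3 = 0.0281 - 0.1051 = -0.077 V
Step 2 — R_th: zero the source — replace V1 by a short circuit (node 2 merges into node 0) — and find the resistance seen between A (node 1) and B (node 3).
Reduce the network between node 1 (A) and node 3 (B) by series/parallel combination:
  Rp1 = R1 ‖ R2 (parallel, both between nodes 0 and 1) = 1/(1/11000 + 1/62) = 61.65 Ω
  Rp2 = R3 ‖ R4 (parallel, both between nodes 0 and 3) = 1/(1/91000 + 1/2000) = 1957 Ω
  Rs1 = Rp1 + Rp2 (series, joined only at node 0) = 61.65 + 1957 = 2019 Ω
  Rp3 = R5 ‖ Rs1 (parallel, both between nodes 1 and 3) = 1/(1/62000 + 1/2019) = 1955 Ω
R_th = 1.955 kΩ
I_n = V_th/R_th = -0.077/1955 = -0.00003938 A, and R_n = R_th = 1.955 kΩ

Final answer: I_n = -3.938e-05 A, R_n = 1.955 kΩ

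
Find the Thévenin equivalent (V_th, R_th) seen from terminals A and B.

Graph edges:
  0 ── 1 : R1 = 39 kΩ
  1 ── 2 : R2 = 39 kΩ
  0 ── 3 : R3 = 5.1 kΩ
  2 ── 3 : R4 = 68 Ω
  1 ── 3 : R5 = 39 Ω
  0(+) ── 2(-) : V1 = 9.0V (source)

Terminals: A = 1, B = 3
Step 1 — V_th is the open-circuit voltage V_A - V_B (nothing connected across the terminals).
Nodal analysis, taking node 2 as the 0 V reference.
Source V1 fixes V_0 = 9 V.
KCL at each unknown node (sum of currents leaving = 0; resistances in Ω):
  Node 1: (V_1 - 9)/39000 + (V_1 - 0)/39000 + (V_1 - V_3)/39 = 0
  Node 3: (V_3 - 9)/5100 + (V_3 - 0)/68 + (V_3 - V_1)/39 = 0
Collecting terms (coefficients in siemens):
  0.02569·V_1 - 0.02564·V_3 = 0.0002308
  0.04054·V_3 - 0.02564·V_1 = 0.001765
Determinant D = (0.02569)(0.04054) - (-0.02564)(-0.02564) = 0.0003842
V_1 = [(0.0002308)(0.04054) - (-0.02564)(0.001765)]/D = 0.1421 V
V_3 = [(0.02569)(0.001765) - (0.0002308)(-0.02564)]/D = 0.1334 V
V_th = V_1 - V_3 = 0.1421 - 0.1334 = 0.008716 V
Step 2 — R_th: zero the source — replace V1 by a short circuit (node 2 merges into node 0) — and find the resistance seen between A (node 1) and B (node 3).
Reduce the network between node 1 (A) and node 3 (B) by series/parallel combination:
  Rp1 = R1 ‖ R2 (parallel, both between nodes 0 and 1) = 1/(1/39000 + 1/39000) = 19500 Ω
  Rp2 = R3 ‖ R4 (parallel, both between nodes 0 and 3) = 1/(1/5100 + 1/68) = 67.11 Ω
  Rs1 = Rp1 + Rp2 (series, joined only at node 0) = 19500 + 67.11 = 19570 Ω
  Rp3 = R5 ‖ Rs1 (parallel, both between nodes 1 and 3) = 1/(1/39 + 1/19570) = 38.92 Ω
R_th = 38.92 Ω

Final answer: V_th = 0.008716 V, R_th = 38.92 Ω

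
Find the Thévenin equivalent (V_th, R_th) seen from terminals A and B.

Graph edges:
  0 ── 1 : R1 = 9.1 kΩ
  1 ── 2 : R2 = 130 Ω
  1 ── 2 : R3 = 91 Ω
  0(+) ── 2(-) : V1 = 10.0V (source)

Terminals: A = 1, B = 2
Step 1 — V_th is the open-circuit voltage V_A - V_B (nothing connected across the terminals).
Nodal analysis, taking node 2 as the 0 V reference.
Source V1 fixes V_0 = 10 V.
KCL at each unknown node (sum of currents leaving = 0; resistances in Ω):
  Node 1: (V_1 - 10)/9100 + (V_1 - 0)/130 + (V_1 - 0)/91 = 0
Collecting terms: 0.01879 × V_1 = 0.001099  =>  V_1 = 0.05848 V
V_th = V_1 - V_2 = 0.05848 - 0 = 0.05848 V
Step 2 — R_th: zero the source — replace V1 by a short circuit (node 2 merges into node 0) — and find the resistance seen between A (node 1) and B (node 0).
Reduce the network between node 1 (A) and node 0 (B) by series/parallel combination:
  Rp1 = R1 ‖ R2 ‖ R3 (parallel, all between nodes 0 and 1) = 1/(1/9100 + 1/130 + 1/91) = 53.22 Ω
R_th = 53.22 Ω

Final answer: V_th = 0.05848 V, R_th = 53.22 Ω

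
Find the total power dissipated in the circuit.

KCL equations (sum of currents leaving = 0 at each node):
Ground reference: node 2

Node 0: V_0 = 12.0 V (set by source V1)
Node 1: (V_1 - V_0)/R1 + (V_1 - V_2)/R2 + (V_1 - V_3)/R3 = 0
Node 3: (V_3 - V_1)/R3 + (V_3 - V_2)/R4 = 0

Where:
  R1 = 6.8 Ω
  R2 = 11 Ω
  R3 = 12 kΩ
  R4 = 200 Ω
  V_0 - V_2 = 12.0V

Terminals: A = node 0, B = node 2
Nodal analysis, taking node 2 as the 0 V reference.
Source V1 fixes V_0 = 12 V.
KCL at each unknown node (sum of currents leaving = 0; resistances in Ω):
  Node 1: (V_1 - 12)/6.8 + (V_1 - 0)/11 + (V_1 - V_3)/12000 = 0
  Node 3: (V_3 - V_1)/12000 + (V_3 - 0)/200 = 0
Collecting terms (coefficients in siemens):
  0.2381·V_1 - 0.00008333·V_3 = 1.765
  0.005083·V_3 - 0.00008333·V_1 = 0
Determinant D = (0.2381)(0.005083) - (-0.00008333)(-0.00008333) = 0.00121
V_1 = [(1.765)(0.005083) - (-0.00008333)(0)]/D = 7.413 V
V_3 = [(0.2381)(0) - (1.765)(-0.00008333)]/D = 0.1215 V
Power in each resistor, P = (ΔV)²/R:
  P_R1 = (12 - 7.413)²/6.8 = 3.094 W
  P_R2 = (7.413 - 0)²/11 = 4.996 W
  P_R3 = (7.413 - 0.1215)²/12000 = 0.004431 W
  P_R4 = (0 - 0.1215)²/200 = 0.00007384 W
P_total = P_R1 + P_R2 + P_R3 + P_R4 = 8.094 W

Final answer: 8.094 W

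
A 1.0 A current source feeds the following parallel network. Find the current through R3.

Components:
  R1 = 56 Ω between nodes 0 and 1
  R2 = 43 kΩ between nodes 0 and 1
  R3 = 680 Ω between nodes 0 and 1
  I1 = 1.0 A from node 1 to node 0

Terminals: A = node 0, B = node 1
All resistors sit directly between nodes 0 and 1, so they are in parallel and share one voltage V; the full source current 1 A splits among them.
1/R_par = 1/56 + 1/43000 + 1/680 = 0.01935 S  =>  R_par = 51.68 Ω
V = I × R_par = 1 × 51.68 = 51.68 V
I_R3 = V/R3 = 51.68/680 = 0.076 A

Final answer: 0.076 A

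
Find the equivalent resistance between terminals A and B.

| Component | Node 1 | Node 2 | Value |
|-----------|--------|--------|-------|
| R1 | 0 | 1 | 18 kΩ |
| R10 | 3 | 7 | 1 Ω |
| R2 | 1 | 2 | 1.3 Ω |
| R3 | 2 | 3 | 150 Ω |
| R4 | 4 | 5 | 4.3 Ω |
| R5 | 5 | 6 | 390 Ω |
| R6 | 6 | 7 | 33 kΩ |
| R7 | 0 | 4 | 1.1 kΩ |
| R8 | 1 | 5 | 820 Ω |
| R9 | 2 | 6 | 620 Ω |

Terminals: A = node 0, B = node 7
The network is not a plain series/parallel combination. Inject a 1 A test current into terminal A (node 0) and return it from terminal B (node 7); then R_eq = V_A / (1 A).
Nodal analysis, taking node 7 as the 0 V reference.
Current source I_test pushes 1 A into node 0 and draws it out of node 7.
KCL at each unknown node (sum of currents leaving = 0; resistances in Ω):
  Node 0: (V_0 - V_1)/18000 + (V_0 - V_4)/1100 - 1 = 0
  Node 1: (V_1 - V_0)/18000 + (V_1 - V_2)/1.3 + (V_1 - V_5)/820 = 0
  Node 2: (V_2 - V_1)/1.3 + (V_2 - V_3)/150 + (V_2 - V_6)/620 = 0
  Node 3: (V_3 - V_2)/150 + (V_3 - 0)/1 = 0
  Node 4: (V_4 - V_0)/1100 + (V_4 - V_5)/4.3 = 0
  Node 5: (V_5 - V_1)/820 + (V_5 - V_4)/4.3 + (V_5 - V_6)/390 = 0
  Node 6: (V_6 - V_2)/620 + (V_6 - V_5)/390 + (V_6 - 0)/33000 = 0
Collecting terms (coefficients in siemens):
  0.0009646·V_0 - 0.00005556·V_1 - 0.0009091·V_4 = 1
  0.7705·V_1 - 0.00005556·V_0 - 0.7692·V_2 - 0.00122·V_5 = 0
  0.7775·V_2 - 0.7692·V_1 - 0.006667·V_3 - 0.001613·V_6 = 0
  1.007·V_3 - 0.006667·V_2 = 0
  0.2335·V_4 - 0.0009091·V_0 - 0.2326·V_5 = 0
  0.2363·V_5 - 0.00122·V_1 - 0.2326·V_4 - 0.002564·V_6 = 0
  0.004207·V_6 - 0.001613·V_2 - 0.002564·V_5 = 0
Solving these 7 simultaneous equations (Gaussian elimination) gives:
  V_0 = 1579 V, V_1 = 149.9 V, V_2 = 149.2 V, V_3 = 0.9879 V
  V_4 = 566.8 V, V_5 = 562.8 V, V_6 = 400.2 V
R_eq = V_0 / 1 A = 1579 Ω = 1.579 kΩ

Final answer: 1.579 kΩ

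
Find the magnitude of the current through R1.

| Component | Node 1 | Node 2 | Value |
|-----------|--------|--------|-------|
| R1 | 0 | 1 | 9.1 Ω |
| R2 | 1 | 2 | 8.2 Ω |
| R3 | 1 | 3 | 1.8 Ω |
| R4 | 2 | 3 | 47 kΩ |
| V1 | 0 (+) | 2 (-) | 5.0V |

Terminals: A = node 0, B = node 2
Nodal analysis, taking node 2 as the 0 V reference.
Source V1 fixes V_0 = 5 V.
KCL at each unknown node (sum of currents leaving = 0; resistances in Ω):
  Node 1: (V_1 - 5)/9.1 + (V_1 - 0)/8.2 + (V_1 - V_3)/1.8 = 0
  Node 3: (V_3 - V_1)/1.8 + (V_3 - 0)/47000 = 0
Collecting terms (coefficients in siemens):
  0.7874·V_1 - 0.5556·V_3 = 0.5495
  0.5556·V_3 - 0.5556·V_1 = 0
Determinant D = (0.7874)(0.5556) - (-0.5556)(-0.5556) = 0.1288
V_1 = [(0.5495)(0.5556) - (-0.5556)(0)]/D = 2.37 V
V_3 = [(0.7874)(0) - (0.5495)(-0.5556)]/D = 2.37 V
I_R1 = (V_0 - V_1)/R1 = (5 - 2.37)/9.1 = 0.289 A
|I_R1| = 0.289 A

Final answer: |I_R1| = 0.289 A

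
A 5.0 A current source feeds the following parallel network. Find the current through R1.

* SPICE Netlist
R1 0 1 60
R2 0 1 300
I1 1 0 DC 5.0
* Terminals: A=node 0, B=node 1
All resistors sit directly between nodes 0 and 1, so they are in parallel and share one voltage V; the full source current 5 A splits among them.
1/R_par = 1/60 + 1/300 = 0.02 S  =>  R_par = 50 Ω
V = I × R_par = 5 × 50 = 250 V
I_R1 = V/R1 = 250/60 = 4.167 A

Final answer: 4.167 A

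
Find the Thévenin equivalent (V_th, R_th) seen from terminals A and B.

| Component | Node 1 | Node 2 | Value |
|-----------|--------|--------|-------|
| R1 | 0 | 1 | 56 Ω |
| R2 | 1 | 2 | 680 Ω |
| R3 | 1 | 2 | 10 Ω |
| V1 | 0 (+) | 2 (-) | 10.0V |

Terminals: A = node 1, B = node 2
Step 1 — V_th is the open-circuit voltage V_A - V_B (nothing connected across the terminals).
Nodal analysis, taking node 2 as the 0 V reference.
Source V1 fixes V_0 = 10 V.
KCL at each unknown node (sum of currents leaving = 0; resistances in Ω):
  Node 1: (V_1 - 10)/56 + (V_1 - 0)/680 + (V_1 - 0)/10 = 0
Collecting terms: 0.1193 × V_1 = 0.1786  =>  V_1 = 1.496 V
V_th = V_1 - V_2 = 1.496 - 0 = 1.496 V
Step 2 — R_th: zero the source — replace V1 by a short circuit (node 2 merges into node 0) — and find the resistance seen between A (node 1) and B (node 0).
Reduce the network between node 1 (A) and node 0 (B) by series/parallel combination:
  Rp1 = R1 ‖ R2 ‖ R3 (parallel, all between nodes 0 and 1) = 1/(1/56 + 1/680 + 1/10) = 8.38 Ω
R_th = 8.38 Ω

Final answer: V_th = 1.496 V, R_th = 8.38 Ω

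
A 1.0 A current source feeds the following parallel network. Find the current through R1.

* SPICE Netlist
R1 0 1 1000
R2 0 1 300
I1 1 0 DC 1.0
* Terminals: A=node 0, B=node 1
All resistors sit directly between nodes 0 and 1, so they are in parallel and share one voltage V; the full source current 1 A splits among them.
1/R_par = 1/1000 + 1/300 = 0.004333 S  =>  R_par = 230.8 Ω
V = I × R_par = 1 × 230.8 = 230.8 V
I_R1 = V/R1 = 230.8/1000 = 0.2308 A

Final answer: 0.2308 A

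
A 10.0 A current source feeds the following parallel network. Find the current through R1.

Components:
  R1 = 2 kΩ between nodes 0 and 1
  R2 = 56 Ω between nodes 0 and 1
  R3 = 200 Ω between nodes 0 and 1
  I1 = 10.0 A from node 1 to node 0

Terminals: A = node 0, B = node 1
All resistors sit directly between nodes 0 and 1, so they are in parallel and share one voltage V; the full source current 10 A splits among them.
1/R_par = 1/2000 + 1/56 + 1/200 = 0.02336 S  =>  R_par = 42.81 Ω
V = I × R_par = 10 × 42.81 = 428.1 V
I_R1 = V/R1 = 428.1/2000 = 0.2141 A

Final answer: 0.2141 A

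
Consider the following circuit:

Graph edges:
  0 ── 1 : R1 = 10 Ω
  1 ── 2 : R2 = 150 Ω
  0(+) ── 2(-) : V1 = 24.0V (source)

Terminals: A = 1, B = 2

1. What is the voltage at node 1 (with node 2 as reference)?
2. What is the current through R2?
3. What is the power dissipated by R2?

Nodal analysis, taking node 2 as the 0 V reference.
Source V1 fixes V_0 = 24 V.
KCL at each unknown node (sum of currents leaving = 0; resistances in Ω):
  Node 1: (V_1 - 24)/10 + (V_1 - 0)/150 = 0
Collecting terms: 0.1067 × V_1 = 2.4  =>  V_1 = 22.5 V
Part 1:
  Read off the nodal solution: V_1 = 22.5 V
Part 2:
  I_R2 = (V_1 - V_2)/R2 = (22.5 - 0)/150 = 0.15 A
  Magnitude: I_R2 = 0.15 A
Part 3:
  I_R2 = (V_1 - V_2)/R2 = (22.5 - 0)/150 = 0.15 A
  P_R2 = I_R2² × R2 = (0.15)² × 150 = 3.375 W

Final answers:
1. V_1 = 22.5 V
2. I_R2 = 0.15 A
3. P_R2 = 3.375 W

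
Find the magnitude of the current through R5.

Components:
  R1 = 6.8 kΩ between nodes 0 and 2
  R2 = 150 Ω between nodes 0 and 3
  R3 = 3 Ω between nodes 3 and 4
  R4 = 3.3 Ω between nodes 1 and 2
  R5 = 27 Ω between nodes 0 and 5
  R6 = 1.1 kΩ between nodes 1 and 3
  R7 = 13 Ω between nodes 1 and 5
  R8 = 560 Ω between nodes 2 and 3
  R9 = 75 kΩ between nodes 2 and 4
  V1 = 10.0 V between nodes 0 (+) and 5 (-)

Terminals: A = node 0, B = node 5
Nodal analysis, taking node 5 as the 0 V reference.
Source V1 fixes V_0 = 10 V.
KCL at each unknown node (sum of currents leaving = 0; resistances in Ω):
  Node 1: (V_1 - V_2)/3.3 + (V_1 - V_3)/1100 + (V_1 - 0)/13 = 0
  Node 2: (V_2 - 10)/6800 + (V_2 - V_1)/3.3 + (V_2 - V_3)/560 + (V_2 - V_4)/75000 = 0
  Node 3: (V_3 - 10)/150 + (V_3 - V_4)/3 + (V_3 - V_1)/1100 + (V_3 - V_2)/560 = 0
  Node 4: (V_4 - V_3)/3 + (V_4 - V_2)/75000 = 0
Collecting terms (coefficients in siemens):
  0.3809·V_1 - 0.303·V_2 - 0.0009091·V_3 = 0
  0.305·V_2 - 0.303·V_1 - 0.001786·V_3 - 0.00001333·V_4 = 0.001471
  0.3427·V_3 - 0.0009091·V_1 - 0.001786·V_2 - 0.3333·V_4 = 0.06667
  0.3333·V_4 - 0.00001333·V_2 - 0.3333·V_3 = 0
Solving these 4 simultaneous equations (Gaussian elimination) gives:
  V_1 = 0.2616 V, V_2 = 0.3072 V, V_3 = 7.196 V, V_4 = 7.195 V
I_R5 = (V_0 - V_5)/R5 = (10 - 0)/27 = 0.3704 A
|I_R5| = 0.3704 A

Final answer: |I_R5| = 0.3704 A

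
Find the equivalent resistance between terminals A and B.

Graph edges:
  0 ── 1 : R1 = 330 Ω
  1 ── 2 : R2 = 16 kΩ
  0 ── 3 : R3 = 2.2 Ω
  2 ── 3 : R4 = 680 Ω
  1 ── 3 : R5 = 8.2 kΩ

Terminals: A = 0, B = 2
The network is not a plain series/parallel combination. Inject a 1 A test current into terminal A (node 0) and return it from terminal B (node 2); then R_eq = V_A / (1 A).
Nodal analysis, taking node 2 as the 0 V reference.
Current source I_test pushes 1 A into node 0 and draws it out of node 2.
KCL at each unknown node (sum of currents leaving = 0; resistances in Ω):
  Node 0: (V_0 - V_1)/330 + (V_0 - V_3)/2.2 - 1 = 0
  Node 1: (V_1 - V_0)/330 + (V_1 - 0)/16000 + (V_1 - V_3)/8200 = 0
  Node 3: (V_3 - V_0)/2.2 + (V_3 - V_1)/8200 + (V_3 - 0)/680 = 0
Collecting terms (coefficients in siemens):
  0.4576·V_0 - 0.00303·V_1 - 0.4545·V_3 = 1
  0.003215·V_1 - 0.00303·V_0 - 0.000122·V_3 = 0
  0.4561·V_3 - 0.4545·V_0 - 0.000122·V_1 = 0
Solving these 3 simultaneous equations (Gaussian elimination) gives:
  V_0 = 654.8 V, V_1 = 642 V, V_3 = 652.7 V
R_eq = V_0 / 1 A = 654.8 Ω

Final answer: 654.8 Ω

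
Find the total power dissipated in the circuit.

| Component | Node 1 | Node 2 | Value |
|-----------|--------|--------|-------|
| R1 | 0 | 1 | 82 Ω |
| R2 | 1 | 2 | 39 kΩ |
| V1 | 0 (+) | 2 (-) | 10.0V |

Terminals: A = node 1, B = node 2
Nodal analysis, taking node 2 as the 0 V reference.
Source V1 fixes V_0 = 10 V.
KCL at each unknown node (sum of currents leaving = 0; resistances in Ω):
  Node 1: (V_1 - 10)/82 + (V_1 - 0)/39000 = 0
Collecting terms: 0.01222 × V_1 = 0.122  =>  V_1 = 9.979 V
Power in each resistor, P = (ΔV)²/R:
  P_R1 = (10 - 9.979)²/82 = 0.000005369 W
  P_R2 = (9.979 - 0)²/39000 = 0.002553 W
P_total = P_R1 + P_R2 = 0.002559 W

Final answer: 0.002559 W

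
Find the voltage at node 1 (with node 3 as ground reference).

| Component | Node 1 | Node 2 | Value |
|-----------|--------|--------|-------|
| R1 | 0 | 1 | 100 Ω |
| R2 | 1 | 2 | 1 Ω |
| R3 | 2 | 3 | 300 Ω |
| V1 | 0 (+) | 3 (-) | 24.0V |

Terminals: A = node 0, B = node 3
Nodal analysis, taking node 3 as the 0 V reference.
Source V1 fixes V_0 = 24 V.
KCL at each unknown node (sum of currents leaving = 0; resistances in Ω):
  Node 1: (V_1 - 24)/100 + (V_1 - V_2)/1 = 0
  Node 2: (V_2 - V_1)/1 + (V_2 - 0)/300 = 0
Collecting terms (coefficients in siemens):
  1.01·V_1 - 1·V_2 = 0.24
  1.003·V_2 - 1·V_1 = 0
Determinant D = (1.01)(1.003) - (-1)(-1) = 0.01337
V_1 = [(0.24)(1.003) - (-1)(0)]/D = 18.01 V
V_2 = [(1.01)(0) - (0.24)(-1)]/D = 17.96 V
The requested potential is V_1 = 18.01 V.

Final answer: V_1 = 18.01 V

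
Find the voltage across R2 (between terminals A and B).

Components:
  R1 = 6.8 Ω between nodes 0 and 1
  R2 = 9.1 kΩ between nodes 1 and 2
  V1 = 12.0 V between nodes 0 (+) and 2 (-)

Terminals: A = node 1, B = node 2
R1 and R2 are in series across V1 (node 0 → node 1 → node 2), and the output A–B is taken across R2, so this is a voltage divider.
Series current: I = V1/(R1 + R2) = 12/(6.8 + 9100) = 12/9107 = 0.001318 A
V_R2 = I × R2 = V1 × R2/(R1 + R2) = 12 × 9100/9107 = 11.99 V

Final answer: 11.99 V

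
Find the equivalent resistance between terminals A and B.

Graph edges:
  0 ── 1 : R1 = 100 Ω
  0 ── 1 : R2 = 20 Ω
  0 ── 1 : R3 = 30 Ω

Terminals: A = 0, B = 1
Reduce the network between node 0 (A) and node 1 (B) by series/parallel combination:
  Rp1 = R1 ‖ R2 ‖ R3 (parallel, all between nodes 0 and 1) = 1/(1/100 + 1/20 + 1/30) = 10.71 Ω
R_eq = 10.71 Ω

Final answer: 10.71 Ω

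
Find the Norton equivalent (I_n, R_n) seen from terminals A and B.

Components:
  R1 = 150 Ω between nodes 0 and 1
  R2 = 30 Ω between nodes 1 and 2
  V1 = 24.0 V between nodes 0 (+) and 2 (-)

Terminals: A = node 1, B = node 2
Find the Thévenin equivalent first; then I_n = V_th/R_th and R_n = R_th.
Step 1 — V_th is the open-circuit voltage V_A - V_B (nothing connected across the terminals).
Nodal analysis, taking node 2 as the 0 V reference.
Source V1 fixes V_0 = 24 V.
KCL at each unknown node (sum of currents leaving = 0; resistances in Ω):
  Node 1: (V_1 - 24)/150 + (V_1 - 0)/30 = 0
Collecting terms: 0.04 × V_1 = 0.16  =>  V_1 = 4 V
V_th = V_1 - V_2 = 4 - 0 = 4 V
Step 2 — R_th: zero the source — replace V1 by a short circuit (node 2 merges into node 0) — and find the resistance seen between A (node 1) and B (node 0).
Reduce the network between node 1 (A) and node 0 (B) by series/parallel combination:
  Rp1 = R1 ‖ R2 (parallel, both between nodes 0 and 1) = 1/(1/150 + 1/30) = 25 Ω
R_th = 25 Ω
I_n = V_th/R_th = 4/25 = 0.16 A, and R_n = R_th = 25 Ω

Final answer: I_n = 0.16 A, R_n = 25 Ω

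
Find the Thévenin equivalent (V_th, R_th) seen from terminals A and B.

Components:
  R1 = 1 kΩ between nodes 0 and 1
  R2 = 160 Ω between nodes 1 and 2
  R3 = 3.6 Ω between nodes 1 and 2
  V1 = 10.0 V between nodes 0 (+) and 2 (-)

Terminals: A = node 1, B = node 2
Step 1 — V_th is the open-circuit voltage V_A - V_B (nothing connected across the terminals).
Nodal analysis, taking node 2 as the 0 V reference.
Source V1 fixes V_0 = 10 V.
KCL at each unknown node (sum of currents leaving = 0; resistances in Ω):
  Node 1: (V_1 - 10)/1000 + (V_1 - 0)/160 + (V_1 - 0)/3.6 = 0
Collecting terms: 0.285 × V_1 = 0.01  =>  V_1 = 0.03508 V
V_th = V_1 - V_2 = 0.03508 - 0 = 0.03508 V
Step 2 — R_th: zero the source — replace V1 by a short circuit (node 2 merges into node 0) — and find the resistance seen between A (node 1) and B (node 0).
Reduce the network between node 1 (A) and node 0 (B) by series/parallel combination:
  Rp1 = R1 ‖ R2 ‖ R3 (parallel, all between nodes 0 and 1) = 1/(1/1000 + 1/160 + 1/3.6) = 3.508 Ω
R_th = 3.508 Ω

Final answer: V_th = 0.03508 V, R_th = 3.508 Ω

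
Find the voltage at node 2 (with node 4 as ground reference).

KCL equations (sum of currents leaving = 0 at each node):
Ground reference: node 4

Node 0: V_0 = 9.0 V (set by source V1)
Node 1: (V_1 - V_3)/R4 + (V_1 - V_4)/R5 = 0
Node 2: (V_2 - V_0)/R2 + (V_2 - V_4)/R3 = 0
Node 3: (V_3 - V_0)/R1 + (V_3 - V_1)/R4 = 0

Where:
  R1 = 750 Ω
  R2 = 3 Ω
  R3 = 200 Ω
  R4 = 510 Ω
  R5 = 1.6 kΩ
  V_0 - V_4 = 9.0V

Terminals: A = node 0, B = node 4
Nodal analysis, taking node 4 as the 0 V reference.
Source V1 fixes V_0 = 9 V.
KCL at each unknown node (sum of currents leaving = 0; resistances in Ω):
  Node 1: (V_1 - V_3)/510 + (V_1 - 0)/1600 = 0
  Node 2: (V_2 - 9)/3 + (V_2 - 0)/200 = 0
  Node 3: (V_3 - 9)/750 + (V_3 - V_1)/510 = 0
Collecting terms (coefficients in siemens):
  0.002586·V_1 - 0.001961·V_3 = 0
  0.3383·V_2 = 3
  0.003294·V_3 - 0.001961·V_1 = 0.012
Solving these 3 simultaneous equations (Gaussian elimination) gives:
  V_1 = 5.035 V, V_2 = 8.867 V, V_3 = 6.64 V
The requested potential is V_2 = 8.867 V.

Final answer: V_2 = 8.867 V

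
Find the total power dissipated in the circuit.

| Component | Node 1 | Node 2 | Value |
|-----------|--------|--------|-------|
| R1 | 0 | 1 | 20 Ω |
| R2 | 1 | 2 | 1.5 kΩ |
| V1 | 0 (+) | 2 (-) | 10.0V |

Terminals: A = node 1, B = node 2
Nodal analysis, taking node 2 as the 0 V reference.
Source V1 fixes V_0 = 10 V.
KCL at each unknown node (sum of currents leaving = 0; resistances in Ω):
  Node 1: (V_1 - 10)/20 + (V_1 - 0)/1500 = 0
Collecting terms: 0.05067 × V_1 = 0.5  =>  V_1 = 9.868 V
Power in each resistor, P = (ΔV)²/R:
  P_R1 = (10 - 9.868)²/20 = 0.0008657 W
  P_R2 = (9.868 - 0)²/1500 = 0.06492 W
P_total = P_R1 + P_R2 = 0.06579 W

Final answer: 0.06579 W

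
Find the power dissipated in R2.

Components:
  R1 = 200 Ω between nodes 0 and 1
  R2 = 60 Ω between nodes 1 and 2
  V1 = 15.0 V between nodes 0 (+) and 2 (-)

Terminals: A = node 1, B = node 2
Nodal analysis, taking node 2 as the 0 V reference.
Source V1 fixes V_0 = 15 V.
KCL at each unknown node (sum of currents leaving = 0; resistances in Ω):
  Node 1: (V_1 - 15)/200 + (V_1 - 0)/60 = 0
Collecting terms: 0.02167 × V_1 = 0.075  =>  V_1 = 3.462 V
I_R2 = (V_1 - V_2)/R2 = (3.462 - 0)/60 = 0.05769 A
P_R2 = I_R2² × R2 = (0.05769)² × 60 = 0.1997 W

Final answer: 0.1997 W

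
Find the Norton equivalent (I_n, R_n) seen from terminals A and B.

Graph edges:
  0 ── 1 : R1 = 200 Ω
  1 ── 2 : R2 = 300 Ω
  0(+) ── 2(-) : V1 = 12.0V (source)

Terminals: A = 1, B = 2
Find the Thévenin equivalent first; then I_n = V_th/R_th and R_n = R_th.
Step 1 — V_th is the open-circuit voltage V_A - V_B (nothing connected across the terminals).
Nodal analysis, taking node 2 as the 0 V reference.
Source V1 fixes V_0 = 12 V.
KCL at each unknown node (sum of currents leaving = 0; resistances in Ω):
  Node 1: (V_1 - 12)/200 + (V_1 - 0)/300 = 0
Collecting terms: 0.008333 × V_1 = 0.06  =>  V_1 = 7.2 V
V_th = V_1 - V_2 = 7.2 - 0 = 7.2 V
Step 2 — R_th: zero the source — replace V1 by a short circuit (node 2 merges into node 0) — and find the resistance seen between A (node 1) and B (node 0).
Reduce the network between node 1 (A) and node 0 (B) by series/parallel combination:
  Rp1 = R1 ‖ R2 (parallel, both between nodes 0 and 1) = 1/(1/200 + 1/300) = 120 Ω
R_th = 120 Ω
I_n = V_th/R_th = 7.2/120 = 0.06 A, and R_n = R_th = 120 Ω

Final answer: I_n = 0.06 A, R_n = 120 Ω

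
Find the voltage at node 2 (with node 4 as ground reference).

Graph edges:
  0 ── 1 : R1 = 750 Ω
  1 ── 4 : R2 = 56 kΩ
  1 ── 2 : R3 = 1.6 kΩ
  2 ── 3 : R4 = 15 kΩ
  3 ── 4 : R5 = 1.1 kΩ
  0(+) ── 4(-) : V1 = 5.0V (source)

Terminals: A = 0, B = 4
Nodal analysis, taking node 4 as the 0 V reference.
Source V1 fixes V_0 = 5 V.
KCL at each unknown node (sum of currents leaving = 0; resistances in Ω):
  Node 1: (V_1 - 5)/750 + (V_1 - 0)/56000 + (V_1 - V_2)/1600 = 0
  Node 2: (V_2 - V_1)/1600 + (V_2 - V_3)/15000 = 0
  Node 3: (V_3 - V_2)/15000 + (V_3 - 0)/1100 = 0
Collecting terms (coefficients in siemens):
  0.001976·V_1 - 0.000625·V_2 = 0.006667
  0.0006917·V_2 - 0.000625·V_1 - 0.00006667·V_3 = 0
  0.0009758·V_3 - 0.00006667·V_2 = 0
Solving these 3 simultaneous equations (Gaussian elimination) gives:
  V_1 = 4.736 V, V_2 = 4.308 V, V_3 = 0.2943 V
The requested potential is V_2 = 4.308 V.

Final answer: V_2 = 4.308 V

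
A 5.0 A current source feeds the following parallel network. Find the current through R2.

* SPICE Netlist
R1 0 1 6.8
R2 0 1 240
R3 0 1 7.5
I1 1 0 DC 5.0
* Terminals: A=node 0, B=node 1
All resistors sit directly between nodes 0 and 1, so they are in parallel and share one voltage V; the full source current 5 A splits among them.
1/R_par = 1/6.8 + 1/240 + 1/7.5 = 0.2846 S  =>  R_par = 3.514 Ω
V = I × R_par = 5 × 3.514 = 17.57 V
I_R2 = V/R2 = 17.57/240 = 0.07321 A

Final answer: 0.07321 A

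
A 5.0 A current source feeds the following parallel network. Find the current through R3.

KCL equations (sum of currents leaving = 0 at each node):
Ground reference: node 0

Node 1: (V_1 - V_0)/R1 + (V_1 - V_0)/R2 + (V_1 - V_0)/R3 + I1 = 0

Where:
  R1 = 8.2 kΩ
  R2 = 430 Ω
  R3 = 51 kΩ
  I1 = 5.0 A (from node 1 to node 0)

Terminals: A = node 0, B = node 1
All resistors sit directly between nodes 0 and 1, so they are in parallel and share one voltage V; the full source current 5 A splits among them.
1/R_par = 1/8200 + 1/430 + 1/51000 = 0.002467 S  =>  R_par = 405.3 Ω
V = I × R_par = 5 × 405.3 = 2027 V
I_R3 = V/R3 = 2027/51000 = 0.03974 A

Final answer: 0.03974 A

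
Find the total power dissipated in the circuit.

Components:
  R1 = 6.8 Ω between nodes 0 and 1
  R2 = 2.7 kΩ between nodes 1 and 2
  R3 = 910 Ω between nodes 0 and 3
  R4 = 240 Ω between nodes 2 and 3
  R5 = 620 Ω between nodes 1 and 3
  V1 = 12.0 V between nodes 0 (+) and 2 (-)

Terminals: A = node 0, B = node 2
Nodal analysis, taking node 2 as the 0 V reference.
Source V1 fixes V_0 = 12 V.
KCL at each unknown node (sum of currents leaving = 0; resistances in Ω):
  Node 1: (V_1 - 12)/6.8 + (V_1 - 0)/2700 + (V_1 - V_3)/620 = 0
  Node 3: (V_3 - 12)/910 + (V_3 - 0)/240 + (V_3 - V_1)/620 = 0
Collecting terms (coefficients in siemens):
  0.149·V_1 - 0.001613·V_3 = 1.765
  0.006878·V_3 - 0.001613·V_1 = 0.01319
Determinant D = (0.149)(0.006878) - (-0.001613)(-0.001613) = 0.001023
V_1 = [(1.765)(0.006878) - (-0.001613)(0.01319)]/D = 11.89 V
V_3 = [(0.149)(0.01319) - (1.765)(-0.001613)]/D = 4.705 V
Power in each resistor, P = (ΔV)²/R:
  P_R1 = (12 - 11.89)²/6.8 = 0.00174 W
  P_R2 = (11.89 - 0)²/2700 = 0.05237 W
  P_R3 = (12 - 4.705)²/910 = 0.05847 W
  P_R4 = (0 - 4.705)²/240 = 0.09225 W
  P_R5 = (11.89 - 4.705)²/620 = 0.08328 W
P_total = P_R1 + P_R2 + P_R3 + P_R4 + P_R5 = 0.2881 W

Final answer: 0.2881 W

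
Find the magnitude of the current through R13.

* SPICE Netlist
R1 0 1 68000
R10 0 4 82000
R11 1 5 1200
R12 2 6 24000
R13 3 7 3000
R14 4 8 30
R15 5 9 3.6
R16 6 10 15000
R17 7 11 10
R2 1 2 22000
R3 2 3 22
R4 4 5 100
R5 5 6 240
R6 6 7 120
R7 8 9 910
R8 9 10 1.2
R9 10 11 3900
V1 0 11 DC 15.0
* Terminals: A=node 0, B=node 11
Nodal analysis, taking node 11 as the 0 V reference.
Source V1 fixes V_0 = 15 V.
KCL at each unknown node (sum of currents leaving = 0; resistances in Ω):
  Node 1: (V_1 - 15)/68000 + (V_1 - V_2)/22000 + (V_1 - V_5)/1200 = 0
  Node 2: (V_2 - V_1)/22000 + (V_2 - V_3)/22 + (V_2 - V_6)/24000 = 0
  Node 3: (V_3 - V_2)/22 + (V_3 - V_7)/3000 = 0
  Node 4: (V_4 - V_5)/100 + (V_4 - 15)/82000 + (V_4 - V_8)/30 = 0
  Node 5: (V_5 - V_4)/100 + (V_5 - V_6)/240 + (V_5 - V_1)/1200 + (V_5 - V_9)/3.6 = 0
  Node 6: (V_6 - V_5)/240 + (V_6 - V_7)/120 + (V_6 - V_2)/24000 + (V_6 - V_10)/15000 = 0
  Node 7: (V_7 - V_6)/120 + (V_7 - V_3)/3000 + (V_7 - 0)/10 = 0
  Node 8: (V_8 - V_9)/910 + (V_8 - V_4)/30 = 0
  Node 9: (V_9 - V_8)/910 + (V_9 - V_10)/1.2 + (V_9 - V_5)/3.6 = 0
  Node 10: (V_10 - V_9)/1.2 + (V_10 - 0)/3900 + (V_10 - V_6)/15000 = 0
Collecting terms (coefficients in siemens):
  0.0008935·V_1 - 0.00004545·V_2 - 0.0008333·V_5 = 0.0002206
  0.04554·V_2 - 0.00004545·V_1 - 0.04545·V_3 - 0.00004167·V_6 = 0
  0.04579·V_3 - 0.04545·V_2 - 0.0003333·V_7 = 0
  0.04335·V_4 - 0.01·V_5 - 0.03333·V_8 = 0.0001829
  0.2928·V_5 - 0.0008333·V_1 - 0.01·V_4 - 0.004167·V_6 - 0.2778·V_9 = 0
  0.01261·V_6 - 0.00004167·V_2 - 0.004167·V_5 - 0.008333·V_7 - 0.00006667·V_10 = 0
  0.1087·V_7 - 0.0003333·V_3 - 0.008333·V_6 = 0
  0.03443·V_8 - 0.03333·V_4 - 0.001099·V_9 = 0
  1.112·V_9 - 0.2778·V_5 - 0.001099·V_8 - 0.8333·V_10 = 0
  0.8337·V_10 - 0.00006667·V_6 - 0.8333·V_9 = 0
Solving these 10 simultaneous equations (Gaussian elimination) gives:
  V_1 = 0.3686 V, V_2 = 0.0475 V, V_3 = 0.04718 V, V_4 = 0.1443 V
  V_5 = 0.128 V, V_6 = 0.04552 V, V_7 = 0.003636 V, V_8 = 0.1438 V
  V_9 = 0.1279 V, V_10 = 0.1278 V
I_R13 = (V_3 - V_7)/R13 = (0.04718 - 0.003636)/3000 = 0.00001451 A
|I_R13| = 0.00001451 A

Final answer: |I_R13| = 1.451e-05 A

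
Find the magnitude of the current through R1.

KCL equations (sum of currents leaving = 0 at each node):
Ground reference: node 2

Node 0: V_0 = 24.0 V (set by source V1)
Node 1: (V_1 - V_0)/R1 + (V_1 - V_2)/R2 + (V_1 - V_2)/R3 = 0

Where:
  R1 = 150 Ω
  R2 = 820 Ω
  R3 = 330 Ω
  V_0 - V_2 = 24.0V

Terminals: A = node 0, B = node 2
Nodal analysis, taking node 2 as the 0 V reference.
Source V1 fixes V_0 = 24 V.
KCL at each unknown node (sum of currents leaving = 0; resistances in Ω):
  Node 1: (V_1 - 24)/150 + (V_1 - 0)/820 + (V_1 - 0)/330 = 0
Collecting terms: 0.01092 × V_1 = 0.16  =>  V_1 = 14.66 V
I_R1 = (V_0 - V_1)/R1 = (24 - 14.66)/150 = 0.06229 A
|I_R1| = 0.06229 A

Final answer: |I_R1| = 0.06229 A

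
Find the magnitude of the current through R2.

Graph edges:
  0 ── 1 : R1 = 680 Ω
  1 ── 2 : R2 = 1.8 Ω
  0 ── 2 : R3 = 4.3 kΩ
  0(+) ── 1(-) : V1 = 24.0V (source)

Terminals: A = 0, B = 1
Nodal analysis, taking node 1 as the 0 V reference.
Source V1 fixes V_0 = 24 V.
KCL at each unknown node (sum of currents leaving = 0; resistances in Ω):
  Node 2: (V_2 - 0)/1.8 + (V_2 - 24)/4300 = 0
Collecting terms: 0.5558 × V_2 = 0.005581  =>  V_2 = 0.01004 V
I_R2 = (V_1 - V_2)/R2 = (0 - 0.01004)/1.8 = -0.005579 A
|I_R2| = 0.005579 A

Final answer: |I_R2| = 0.005579 A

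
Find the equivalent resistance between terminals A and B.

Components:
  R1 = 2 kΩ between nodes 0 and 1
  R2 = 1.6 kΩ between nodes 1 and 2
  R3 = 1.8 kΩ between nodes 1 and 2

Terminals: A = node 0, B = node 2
Reduce the network between node 0 (A) and node 2 (B) by series/parallel combination:
  Rp1 = R2 ‖ R3 (parallel, both between nodes 1 and 2) = 1/(1/1600 + 1/1800) = 847.1 Ω
  Rs1 = R1 + Rp1 (series, joined only at node 1) = 2000 + 847.1 = 2847 Ω
R_eq = 2.847 kΩ

Final answer: 2.847 kΩ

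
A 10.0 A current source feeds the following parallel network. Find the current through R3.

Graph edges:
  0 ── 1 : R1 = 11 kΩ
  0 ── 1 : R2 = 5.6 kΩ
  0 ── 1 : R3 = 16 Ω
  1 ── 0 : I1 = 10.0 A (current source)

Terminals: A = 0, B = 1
All resistors sit directly between nodes 0 and 1, so they are in parallel and share one voltage V; the full source current 10 A splits among them.
1/R_par = 1/11000 + 1/5600 + 1/16 = 0.06277 S  =>  R_par = 15.93 Ω
V = I × R_par = 10 × 15.93 = 159.3 V
I_R3 = V/R3 = 159.3/16 = 9.957 A

Final answer: 9.957 A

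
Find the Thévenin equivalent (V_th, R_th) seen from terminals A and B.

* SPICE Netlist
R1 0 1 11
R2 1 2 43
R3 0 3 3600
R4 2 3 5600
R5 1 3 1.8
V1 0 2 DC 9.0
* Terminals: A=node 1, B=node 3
Step 1 — V_th is the open-circuit voltage V_A - V_B (nothing connected across the terminals).
Nodal analysis, taking node 2 as the 0 V reference.
Source V1 fixes V_0 = 9 V.
KCL at each unknown node (sum of currents leaving = 0; resistances in Ω):
  Node 1: (V_1 - 9)/11 + (V_1 - 0)/43 + (V_1 - V_3)/1.8 = 0
  Node 3: (V_3 - 9)/3600 + (V_3 - 0)/5600 + (V_3 - V_1)/1.8 = 0
Collecting terms (coefficients in siemens):
  0.6697·V_1 - 0.5556·V_3 = 0.8182
  0.556·V_3 - 0.5556·V_1 = 0.0025
Determinant D = (0.6697)(0.556) - (-0.5556)(-0.5556) = 0.06373
V_1 = [(0.8182)(0.556) - (-0.5556)(0.0025)]/D = 7.16 V
V_3 = [(0.6697)(0.0025) - (0.8182)(-0.5556)]/D = 7.159 V
V_th = V_1 - V_3 = 7.16 - 7.159 = 0.00138 V
Step 2 — R_th: zero the source — replace V1 by a short circuit (node 2 merges into node 0) — and find the resistance seen between A (node 1) and B (node 3).
Reduce the network between node 1 (A) and node 3 (B) by series/parallel combination:
  Rp1 = R1 ‖ R2 (parallel, both between nodes 0 and 1) = 1/(1/11 + 1/43) = 8.759 Ω
  Rp2 = R3 ‖ R4 (parallel, both between nodes 0 and 3) = 1/(1/3600 + 1/5600) = 2191 Ω
  Rs1 = Rp1 + Rp2 (series, joined only at node 0) = 8.759 + 2191 = 2200 Ω
  Rp3 = R5 ‖ Rs1 (parallel, both between nodes 1 and 3) = 1/(1/1.8 + 1/2200) = 1.799 Ω
R_th = 1.799 Ω

Final answer: V_th = 0.00138 V, R_th = 1.799 Ω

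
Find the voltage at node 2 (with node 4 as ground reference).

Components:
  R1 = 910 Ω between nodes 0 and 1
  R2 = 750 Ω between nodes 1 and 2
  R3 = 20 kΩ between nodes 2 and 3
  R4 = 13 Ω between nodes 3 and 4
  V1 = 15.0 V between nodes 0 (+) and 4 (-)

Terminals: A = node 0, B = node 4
Nodal analysis, taking node 4 as the 0 V reference.
Source V1 fixes V_0 = 15 V.
KCL at each unknown node (sum of currents leaving = 0; resistances in Ω):
  Node 1: (V_1 - 15)/910 + (V_1 - V_2)/750 = 0
  Node 2: (V_2 - V_1)/750 + (V_2 - V_3)/20000 = 0
  Node 3: (V_3 - V_2)/20000 + (V_3 - 0)/13 = 0
Collecting terms (coefficients in siemens):
  0.002432·V_1 - 0.001333·V_2 = 0.01648
  0.001383·V_2 - 0.001333·V_1 - 0.00005·V_3 = 0
  0.07697·V_3 - 0.00005·V_2 = 0
Solving these 3 simultaneous equations (Gaussian elimination) gives:
  V_1 = 14.37 V, V_2 = 13.85 V, V_3 = 0.008997 V
The requested potential is V_2 = 13.85 V.

Final answer: V_2 = 13.85 V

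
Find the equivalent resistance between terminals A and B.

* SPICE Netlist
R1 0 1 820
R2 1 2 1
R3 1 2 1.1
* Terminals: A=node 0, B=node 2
Reduce the network between node 0 (A) and node 2 (B) by series/parallel combination:
  Rp1 = R2 ‖ R3 (parallel, both between nodes 1 and 2) = 1/(1/1 + 1/1.1) = 0.5238 Ω
  Rs1 = R1 + Rp1 (series, joined only at node 1) = 820 + 0.5238 = 820.5 Ω
R_eq = 820.5 Ω

Final answer: 820.5 Ω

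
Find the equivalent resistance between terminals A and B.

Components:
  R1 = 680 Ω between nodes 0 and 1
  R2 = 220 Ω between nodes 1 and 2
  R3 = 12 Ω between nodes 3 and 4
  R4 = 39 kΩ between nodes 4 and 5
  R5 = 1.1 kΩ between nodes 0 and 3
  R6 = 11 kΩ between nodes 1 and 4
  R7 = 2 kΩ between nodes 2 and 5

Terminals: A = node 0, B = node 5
The network is not a plain series/parallel combination. Inject a 1 A test current into terminal A (node 0) and return it from terminal B (node 5); then R_eq = V_A / (1 A).
Nodal analysis, taking node 5 as the 0 V reference.
Current source I_test pushes 1 A into node 0 and draws it out of node 5.
KCL at each unknown node (sum of currents leaving = 0; resistances in Ω):
  Node 0: (V_0 - V_1)/680 + (V_0 - V_3)/1100 - 1 = 0
  Node 1: (V_1 - V_0)/680 + (V_1 - V_2)/220 + (V_1 - V_4)/11000 = 0
  Node 2: (V_2 - V_1)/220 + (V_2 - 0)/2000 = 0
  Node 3: (V_3 - V_0)/1100 + (V_3 - V_4)/12 = 0
  Node 4: (V_4 - V_1)/11000 + (V_4 - V_3)/12 + (V_4 - 0)/39000 = 0
Collecting terms (coefficients in siemens):
  0.00238·V_0 - 0.001471·V_1 - 0.0009091·V_3 = 1
  0.006107·V_1 - 0.001471·V_0 - 0.004545·V_2 - 0.00009091·V_4 = 0
  0.005045·V_2 - 0.004545·V_1 = 0
  0.08424·V_3 - 0.0009091·V_0 - 0.08333·V_4 = 0
  0.08345·V_4 - 0.00009091·V_1 - 0.08333·V_3 = 0
Solving these 5 simultaneous equations (Gaussian elimination) gives:
  V_0 = 2680 V, V_1 = 2074 V, V_2 = 1869 V, V_3 = 2559 V
  V_4 = 2558 V
R_eq = V_0 / 1 A = 2680 Ω = 2.68 kΩ

Final answer: 2.68 kΩ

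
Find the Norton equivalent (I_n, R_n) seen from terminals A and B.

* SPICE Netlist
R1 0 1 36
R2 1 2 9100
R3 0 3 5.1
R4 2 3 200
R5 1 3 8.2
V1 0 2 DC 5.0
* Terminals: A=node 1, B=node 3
Find the Thévenin equivalent first; then I_n = V_th/R_th and R_n = R_th.
Step 1 — V_th is the open-circuit voltage V_A - V_B (nothing connected across the terminals).
Nodal analysis, taking node 2 as the 0 V reference.
Source V1 fixes V_0 = 5 V.
KCL at each unknown node (sum of currents leaving = 0; resistances in Ω):
  Node 1: (V_1 - 5)/36 + (V_1 - 0)/9100 + (V_1 - V_3)/8.2 = 0
  Node 3: (V_3 - 5)/5.1 + (V_3 - 0)/200 + (V_3 - V_1)/8.2 = 0
Collecting terms (coefficients in siemens):
  0.1498·V_1 - 0.122·V_3 = 0.1389
  0.323·V_3 - 0.122·V_1 = 0.9804
Determinant D = (0.1498)(0.323) - (-0.122)(-0.122) = 0.03353
V_1 = [(0.1389)(0.323) - (-0.122)(0.9804)]/D = 4.904 V
V_3 = [(0.1498)(0.9804) - (0.1389)(-0.122)]/D = 4.886 V
V_th = V_1 - V_3 = 4.904 - 4.886 = 0.0175 V
Step 2 — R_th: zero the source — replace V1 by a short circuit (node 2 merges into node 0) — and find the resistance seen between A (node 1) and B (node 3).
Reduce the network between node 1 (A) and node 3 (B) by series/parallel combination:
  Rp1 = R1 ‖ R2 (parallel, both between nodes 0 and 1) = 1/(1/36 + 1/9100) = 35.86 Ω
  Rp2 = R3 ‖ R4 (parallel, both between nodes 0 and 3) = 1/(1/5.1 + 1/200) = 4.973 Ω
  Rs1 = Rp1 + Rp2 (series, joined only at node 0) = 35.86 + 4.973 = 40.83 Ω
  Rp3 = R5 ‖ Rs1 (parallel, both between nodes 1 and 3) = 1/(1/8.2 + 1/40.83) = 6.829 Ω
R_th = 6.829 Ω
I_n = V_th/R_th = 0.0175/6.829 = 0.002562 A, and R_n = R_th = 6.829 Ω

Final answer: I_n = 0.002562 A, R_n = 6.829 Ω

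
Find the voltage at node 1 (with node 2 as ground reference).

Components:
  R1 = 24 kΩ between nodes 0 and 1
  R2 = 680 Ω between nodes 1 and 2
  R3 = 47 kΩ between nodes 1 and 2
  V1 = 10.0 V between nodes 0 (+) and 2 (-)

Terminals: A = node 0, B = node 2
Nodal analysis, taking node 2 as the 0 V reference.
Source V1 fixes V_0 = 10 V.
KCL at each unknown node (sum of currents leaving = 0; resistances in Ω):
  Node 1: (V_1 - 10)/24000 + (V_1 - 0)/680 + (V_1 - 0)/47000 = 0
Collecting terms: 0.001534 × V_1 = 0.0004167  =>  V_1 = 0.2717 V
The requested potential is V_1 = 0.2717 V.

Final answer: V_1 = 0.2717 V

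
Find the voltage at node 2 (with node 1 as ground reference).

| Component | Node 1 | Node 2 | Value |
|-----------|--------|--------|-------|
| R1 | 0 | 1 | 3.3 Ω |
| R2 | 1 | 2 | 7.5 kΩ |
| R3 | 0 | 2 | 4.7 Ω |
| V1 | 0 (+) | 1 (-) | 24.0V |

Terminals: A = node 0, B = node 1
Nodal analysis, taking node 1 as the 0 V reference.
Source V1 fixes V_0 = 24 V.
KCL at each unknown node (sum of currents leaving = 0; resistances in Ω):
  Node 2: (V_2 - 0)/7500 + (V_2 - 24)/4.7 = 0
Collecting terms: 0.2129 × V_2 = 5.106  =>  V_2 = 23.98 V
The requested potential is V_2 = 23.98 V.

Final answer: V_2 = 23.98 V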